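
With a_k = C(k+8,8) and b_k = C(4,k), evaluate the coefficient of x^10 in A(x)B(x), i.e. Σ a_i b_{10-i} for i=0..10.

246961

This is [x^10] in the product of the two ordinary generating functions.
Σ = 1·0 + 9·0 + 45·0 + 165·0 + 495·0 + 1287·0 + 3003·1 + 6435·4 + 12870·6 + 24310·4 + 43758·1 = 246961.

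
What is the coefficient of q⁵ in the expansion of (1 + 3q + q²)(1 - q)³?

(1 + 3q + q²) has coefficients 1,3,1 for degrees 0…2.
(1 - q)³ has coefficients 1,-3,3,-1,0,0 for degrees 0…5.
[q⁵] = 1·0 + 3·0 + 1·(-1) = -1.

-1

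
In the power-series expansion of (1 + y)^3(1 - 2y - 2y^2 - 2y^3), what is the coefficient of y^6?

-2

(1 + y)^3 has coefficients 1,3,3,1 for degrees 0…3.
(1 - 2y - 2y^2 - 2y^3) has coefficients 1,-2,-2,-2,0,0,0 for degrees 0…6.
[y^6] = 1·0 + 3·0 + 3·0 + 1·(-2) = -2.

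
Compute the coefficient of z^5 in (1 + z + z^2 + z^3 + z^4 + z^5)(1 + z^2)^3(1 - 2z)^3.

(1 + z + z^2 + z^3 + z^4 + z^5) has coefficients 1,1,1,1,1,1 for degrees 0…5.
(1 + z^2)^3 has coefficients 1,0,3,0,3,0 for degrees 0…5.
Finally multiplying by (1 - 2z)^3, the product of all factors after the first has coefficients 1,-6,15,-26,39,-42 for degrees 0…5.
[z^5] = 1·(-42) + 1·39 + 1·(-26) + 1·15 + 1·(-6) + 1·1 = -19.

-19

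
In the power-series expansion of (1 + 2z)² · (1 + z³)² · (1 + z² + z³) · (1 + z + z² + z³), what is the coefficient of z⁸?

58

(1 + 2z)² has coefficients 1,4,4 for degrees 0…2.
(1 + z³)² has coefficients 1,0,0,2,0,0,1,0,0 for degrees 0…8.
Multiplying by (1 + z² + z³) gives running coefficients 1,0,1,3,0,2,3,0,1 for degrees 0…8.
Finally multiplying by (1 + z + z² + z³), the product of all factors after the first has coefficients 1,1,2,5,4,6,8,5,6 for degrees 0…8.
[z⁸] = 1·6 + 4·5 + 4·8 = 58.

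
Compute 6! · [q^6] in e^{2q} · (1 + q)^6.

58576

The EGF product rule gives c_6 = Σ_{k_1+k_2=6} C(6; k_1,k_2) · ∏ g_i(k_i), where e^{2q} gives (2)^k; (1+q)^6 gives the falling factorial (6)_k.
g_1(k) for k = 0…6: 1, 2, 4, 8, 16, 32, 64.
g_2(k) for k = 0…6: 1, 6, 30, 120, 360, 720, 720.
c_6 = Σ_k C(6,k)·g_1(k)·g_2(6−k) = 1·1·720 + 6·2·720 + 15·4·360 + 20·8·120 + 15·16·30 + 6·32·6 + 1·64·1 = 720 + 8640 + 21600 + 19200 + 7200 + 1152 + 64 = 58576.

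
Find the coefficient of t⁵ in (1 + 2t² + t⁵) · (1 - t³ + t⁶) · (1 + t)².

-2

(1 + 2t² + t⁵) has coefficients 1,0,2,0,0,1 for degrees 0…5.
(1 - t³ + t⁶) has coefficients 1,0,0,-1,0,0 for degrees 0…5.
Finally multiplying by (1 + t)², the product of all factors after the first has coefficients 1,2,1,-1,-2,-1 for degrees 0…5.
[t⁵] = 1·(-1) + 2·(-1) + 1·1 = -2.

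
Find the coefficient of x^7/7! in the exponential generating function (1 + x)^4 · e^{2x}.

30144

The EGF product rule gives c_7 = Σ_{k_1+k_2=7} C(7; k_1,k_2) · ∏ g_i(k_i), where (1+x)^4 gives the falling factorial (4)_k; e^{2x} gives (2)^k.
g_1(k) for k = 0…7: 1, 4, 12, 24, 24, 0, 0, 0.
g_2(k) for k = 0…7: 1, 2, 4, 8, 16, 32, 64, 128.
c_7 = Σ_k C(7,k)·g_1(k)·g_2(7−k) = 1·1·128 + 7·4·64 + 21·12·32 + 35·24·16 + 35·24·8 = 128 + 1792 + 8064 + 13440 + 6720 = 30144.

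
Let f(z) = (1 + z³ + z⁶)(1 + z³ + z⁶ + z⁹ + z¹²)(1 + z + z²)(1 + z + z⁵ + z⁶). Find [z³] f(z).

(1 + z³ + z⁶) has coefficients 1,0,0,1 for degrees 0…3.
(1 + z³ + z⁶ + z⁹ + z¹²) has coefficients 1,0,0,1 for degrees 0…3.
Multiplying by (1 + z + z²) gives running coefficients 1,1,1,1 for degrees 0…3.
Finally multiplying by (1 + z + z⁵ + z⁶), the product of all factors after the first has coefficients 1,2,2,2 for degrees 0…3.
[z³] = 1·2 + 1·1 = 3.

3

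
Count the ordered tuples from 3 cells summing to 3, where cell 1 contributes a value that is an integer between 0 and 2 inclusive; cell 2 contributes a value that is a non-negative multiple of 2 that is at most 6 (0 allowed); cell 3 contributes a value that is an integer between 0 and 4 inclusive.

The generating function for the choices is (1 + t + t^2)·(1 + t^2 + t^4 + t^6)·(1 + t + t^2 + t^3 + t^4); the count is [t^3].
(1 + t + t^2) has coefficients 1,1,1 for degrees 0…2.
(1 + t^2 + t^4 + t^6) has coefficients 1,0,1,0 for degrees 0…3.
Finally multiplying by (1 + t + t^2 + t^3 + t^4), the product of all factors after the first has coefficients 1,1,2,2 for degrees 0…3.
[t^3] = 1·2 + 1·2 + 1·1 = 5.

5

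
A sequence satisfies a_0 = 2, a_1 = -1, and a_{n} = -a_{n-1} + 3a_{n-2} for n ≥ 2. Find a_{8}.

799

The ordinary generating function has denominator 1 + y - 3y^2.
Iterating the recurrence: a_0,…,a_{8} = 2, -1, 7, -10, 31, -61, 154, -337, 799.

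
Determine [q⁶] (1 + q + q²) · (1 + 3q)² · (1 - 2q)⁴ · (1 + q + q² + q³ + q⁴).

(1 + q + q²) has coefficients 1,1,1 for degrees 0…2.
(1 + 3q)² has coefficients 1,6,9,0,0,0,0 for degrees 0…6.
Multiplying by (1 - 2q)⁴ gives running coefficients 1,-2,-15,40,40,-192,144 for degrees 0…6.
Finally multiplying by (1 + q + q² + q³ + q⁴), the product of all factors after the first has coefficients 1,-1,-16,24,64,-129,17 for degrees 0…6.
[q⁶] = 1·17 + 1·(-129) + 1·64 = -48.

-48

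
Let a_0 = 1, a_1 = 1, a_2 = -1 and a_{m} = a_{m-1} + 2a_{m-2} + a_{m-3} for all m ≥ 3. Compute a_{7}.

17

The ordinary generating function has denominator 1 - y - 2y^2 - y^3.
Iterating the recurrence: a_0,…,a_{7} = 1, 1, -1, 2, 1, 4, 8, 17.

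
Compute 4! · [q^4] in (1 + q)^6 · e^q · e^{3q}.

The EGF product rule gives c_4 = Σ_{k_1+k_2+k_3=4} C(4; k_1,k_2,k_3) · ∏ g_i(k_i), where (1+q)^6 gives the falling factorial (6)_k; e^q gives (1)^k; e^{3q} gives (3)^k.
g_1(k) for k = 0…4: 1, 6, 30, 120, 360.
g_2(k) for k = 0…4: 1, 1, 1, 1, 1.
g_3(k) for k = 0…4: 1, 3, 9, 27, 81.
First combine the last two factors: h(k) = Σ_j C(k,j)·g_2(j)·g_3(k−j) for k = 0…4: 1, 4, 16, 64, 256.
c_4 = Σ_k C(4,k)·g_1(k)·h(4−k) = 1·1·256 + 4·6·64 + 6·30·16 + 4·120·4 + 1·360·1 = 256 + 1536 + 2880 + 1920 + 360 = 6952.

6952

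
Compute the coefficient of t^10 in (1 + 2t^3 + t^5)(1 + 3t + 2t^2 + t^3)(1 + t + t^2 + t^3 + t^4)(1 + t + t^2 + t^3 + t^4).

(1 + 2t^3 + t^5) has coefficients 1,0,0,2,0,1 for degrees 0…5.
(1 + 3t + 2t^2 + t^3) has coefficients 1,3,2,1,0,0,0,0,0,0,0 for degrees 0…10.
Multiplying by (1 + t + t^2 + t^3 + t^4) gives running coefficients 1,4,6,7,7,6,3,1,0,0,0 for degrees 0…10.
Finally multiplying by (1 + t + t^2 + t^3 + t^4), the product of all factors after the first has coefficients 1,5,11,18,25,30,29,24,17,10,4 for degrees 0…10.
[t^10] = 1·4 + 2·24 + 1·30 = 82.

82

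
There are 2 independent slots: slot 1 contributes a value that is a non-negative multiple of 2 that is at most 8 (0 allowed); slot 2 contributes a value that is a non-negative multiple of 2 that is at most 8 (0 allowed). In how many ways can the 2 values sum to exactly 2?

2

The generating function for the choices is (1 + q^2 + q^4 + q^6 + q^8)·(1 + q^2 + q^4 + q^6 + q^8); the count is [q^2].
(1 + q^2 + q^4 + q^6 + q^8) has coefficients 1,0,1 for degrees 0…2.
(1 + q^2 + q^4 + q^6 + q^8) has coefficients 1,0,1 for degrees 0…2.
[q^2] = 1·1 + 1·1 = 2.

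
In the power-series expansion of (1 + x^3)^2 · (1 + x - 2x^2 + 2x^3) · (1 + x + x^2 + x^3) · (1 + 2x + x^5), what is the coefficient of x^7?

18

(1 + x^3)^2 has coefficients 1,0,0,2,0,0,1 for degrees 0…6.
(1 + x - 2x^2 + 2x^3) has coefficients 1,1,-2,2,0,0,0,0 for degrees 0…7.
Multiplying by (1 + x + x^2 + x^3) gives running coefficients 1,2,0,2,1,0,2,0 for degrees 0…7.
Finally multiplying by (1 + 2x + x^5), the product of all factors after the first has coefficients 1,4,4,2,5,3,4,4 for degrees 0…7.
[x^7] = 1·4 + 2·5 + 1·4 = 18.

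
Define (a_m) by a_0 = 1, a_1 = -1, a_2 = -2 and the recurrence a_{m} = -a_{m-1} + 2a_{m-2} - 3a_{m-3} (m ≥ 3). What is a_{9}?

-156

The ordinary generating function has denominator 1 + t - 2t^2 + 3t^3.
Iterating the recurrence: a_0,…,a_{9} = 1, -1, -2, -3, 2, -2, 15, -25, 61, -156.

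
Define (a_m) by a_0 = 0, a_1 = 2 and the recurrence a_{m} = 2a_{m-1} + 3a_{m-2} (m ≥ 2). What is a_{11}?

88574

The ordinary generating function has denominator 1 - 2x - 3x^2.
Iterating the recurrence: a_0,…,a_{11} = 0, 2, 4, 14, 40, 122, 364, 1094, 3280, 9842, 29524, 88574.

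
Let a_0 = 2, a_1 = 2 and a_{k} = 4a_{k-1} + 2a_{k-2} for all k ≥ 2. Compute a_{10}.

1799872

The ordinary generating function has denominator 1 - 4q - 2q^2.
Iterating the recurrence: a_0,…,a_{10} = 2, 2, 12, 52, 232, 1032, 4592, 20432, 90912, 404512, 1799872.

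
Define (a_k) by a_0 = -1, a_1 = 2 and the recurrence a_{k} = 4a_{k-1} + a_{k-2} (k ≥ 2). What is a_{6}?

2279

The ordinary generating function has denominator 1 - 4q - q^2.
Iterating the recurrence: a_0,…,a_{6} = -1, 2, 7, 30, 127, 538, 2279.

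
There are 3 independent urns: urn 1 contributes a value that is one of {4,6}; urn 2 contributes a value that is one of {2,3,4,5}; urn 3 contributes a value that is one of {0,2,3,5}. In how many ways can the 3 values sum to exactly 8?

The generating function for the choices is (z^4 + z^6)·(z^2 + z^3 + z^4 + z^5)·(1 + z^2 + z^3 + z^5); the count is [z^8].
(z^4 + z^6) has coefficients 0,0,0,0,1,0,1 for degrees 0…6.
(z^2 + z^3 + z^4 + z^5) has coefficients 0,0,1,1,1,1,0,0,0 for degrees 0…8.
Finally multiplying by (1 + z^2 + z^3 + z^5), the product of all factors after the first has coefficients 0,0,1,1,2,3,2,3,2 for degrees 0…8.
[z^8] = 1·2 + 1·1 = 3.

3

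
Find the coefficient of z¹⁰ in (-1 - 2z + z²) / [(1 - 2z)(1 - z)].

The denominator gives the recurrence a_n = 3a_(n−1) − 2a_(n−2) for n ≥ 3; the numerator fixes a_0 = -1, a_1 = -5, a_2 = -12.
Iterating: -1, -5, -12, -26, -54, -110, -222, -446, -894, -1790, -3582, so a_10 = -3582.

-3582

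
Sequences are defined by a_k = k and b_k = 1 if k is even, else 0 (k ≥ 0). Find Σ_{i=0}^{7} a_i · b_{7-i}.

16

Write out a_i and b_{7-i} for i = 0,…,7 and sum the products.
Σ = 0·0 + 1·1 + 2·0 + 3·1 + 4·0 + 5·1 + 6·0 + 7·1 = 16.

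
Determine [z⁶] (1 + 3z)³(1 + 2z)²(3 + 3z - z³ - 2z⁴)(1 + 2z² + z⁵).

(1 + 3z)³ has coefficients 1,9,27,27 for degrees 0…3.
(1 + 2z)² has coefficients 1,4,4,0,0,0,0 for degrees 0…6.
Multiplying by (3 + 3z - z³ - 2z⁴) gives running coefficients 3,15,24,11,-6,-12,-8 for degrees 0…6.
Finally multiplying by (1 + 2z² + z⁵), the product of all factors after the first has coefficients 3,15,30,41,42,13,-5 for degrees 0…6.
[z⁶] = 1·(-5) + 9·13 + 27·42 + 27·41 = 2353.

2353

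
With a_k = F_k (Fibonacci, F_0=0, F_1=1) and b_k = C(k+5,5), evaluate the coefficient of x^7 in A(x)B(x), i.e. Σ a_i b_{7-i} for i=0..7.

1300

This is [x^7] in the product of the two ordinary generating functions.
Σ = 0·792 + 1·462 + 1·252 + 2·126 + 3·56 + 5·21 + 8·6 + 13·1 = 1300.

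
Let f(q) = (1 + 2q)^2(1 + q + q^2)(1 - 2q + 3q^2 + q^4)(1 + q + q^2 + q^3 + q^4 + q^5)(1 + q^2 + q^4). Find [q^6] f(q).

101

(1 + 2q)^2 has coefficients 1,4,4 for degrees 0…2.
(1 + q + q^2) has coefficients 1,1,1,0,0,0,0 for degrees 0…6.
Multiplying by (1 - 2q + 3q^2 + q^4) gives running coefficients 1,-1,2,1,4,1,1 for degrees 0…6.
Multiplying by (1 + q + q^2 + q^3 + q^4 + q^5) gives running coefficients 1,0,2,3,7,8,8 for degrees 0…6.
Finally multiplying by (1 + q^2 + q^4), the product of all factors after the first has coefficients 1,0,3,3,10,11,17 for degrees 0…6.
[q^6] = 1·17 + 4·11 + 4·10 = 101.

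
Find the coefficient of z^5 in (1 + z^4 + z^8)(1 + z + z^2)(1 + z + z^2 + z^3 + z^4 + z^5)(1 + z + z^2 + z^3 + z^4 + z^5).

(1 + z^4 + z^8) has coefficients 1,0,0,0,1,0 for degrees 0…5.
(1 + z + z^2) has coefficients 1,1,1,0,0,0 for degrees 0…5.
Multiplying by (1 + z + z^2 + z^3 + z^4 + z^5) gives running coefficients 1,2,3,3,3,3 for degrees 0…5.
Finally multiplying by (1 + z + z^2 + z^3 + z^4 + z^5), the product of all factors after the first has coefficients 1,3,6,9,12,15 for degrees 0…5.
[z^5] = 1·15 + 1·3 = 18.

18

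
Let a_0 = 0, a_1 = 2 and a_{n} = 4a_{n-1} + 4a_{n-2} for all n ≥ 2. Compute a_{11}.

The ordinary generating function has denominator 1 - 4q - 4q^2.
Iterating the recurrence: a_0,…,a_{11} = 0, 2, 8, 40, 192, 928, 4480, 21632, 104448, 504320, 2435072, 11757568.

11757568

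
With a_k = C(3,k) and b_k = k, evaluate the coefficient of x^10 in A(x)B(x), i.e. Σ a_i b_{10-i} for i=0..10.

The convolution is the t^10 coefficient of A(t)B(t).
Σ = 1·10 + 3·9 + 3·8 + 1·7 + 0·6 + 0·5 + 0·4 + 0·3 + 0·2 + 0·1 + 0·0 = 68.

68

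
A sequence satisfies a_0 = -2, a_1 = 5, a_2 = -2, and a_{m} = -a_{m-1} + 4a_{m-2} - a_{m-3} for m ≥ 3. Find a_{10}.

-15962

The ordinary generating function has denominator 1 + q - 4q^2 + q^3.
Iterating the recurrence: a_0,…,a_{10} = -2, 5, -2, 24, -37, 135, -307, 884, -2247, 6090, -15962.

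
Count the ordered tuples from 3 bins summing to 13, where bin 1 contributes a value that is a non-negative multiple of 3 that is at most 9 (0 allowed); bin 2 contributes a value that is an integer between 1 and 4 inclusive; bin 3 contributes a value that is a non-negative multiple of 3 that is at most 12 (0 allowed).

The generating function for the choices is (1 + x^3 + x^6 + x^9)·(x + x^2 + x^3 + x^4)·(1 + x^3 + x^6 + x^9 + x^12); the count is [x^13].
(1 + x^3 + x^6 + x^9) has coefficients 1,0,0,1,0,0,1,0,0,1 for degrees 0…9.
(x + x^2 + x^3 + x^4) has coefficients 0,1,1,1,1,0,0,0,0,0,0,0,0,0 for degrees 0…13.
Finally multiplying by (1 + x^3 + x^6 + x^9 + x^12), the product of all factors after the first has coefficients 0,1,1,1,2,1,1,2,1,1,2,1,1,2 for degrees 0…13.
[x^13] = 1·2 + 1·2 + 1·2 + 1·2 = 8.

8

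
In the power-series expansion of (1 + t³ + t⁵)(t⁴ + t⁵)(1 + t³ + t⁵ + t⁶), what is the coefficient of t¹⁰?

(1 + t³ + t⁵) has coefficients 1,0,0,1,0,1 for degrees 0…5.
(t⁴ + t⁵) has coefficients 0,0,0,0,1,1,0,0,0,0,0 for degrees 0…10.
Finally multiplying by (1 + t³ + t⁵ + t⁶), the product of all factors after the first has coefficients 0,0,0,0,1,1,0,1,1,1,2 for degrees 0…10.
[t¹⁰] = 1·2 + 1·1 + 1·1 = 4.

4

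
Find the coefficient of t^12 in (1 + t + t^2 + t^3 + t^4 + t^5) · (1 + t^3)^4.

(1 + t + t^2 + t^3 + t^4 + t^5) has coefficients 1,1,1,1,1,1 for degrees 0…5.
(1 + t^3)^4 has coefficients 1,0,0,4,0,0,6,0,0,4,0,0,1 for degrees 0…12.
[t^12] = 1·1 + 1·0 + 1·0 + 1·4 + 1·0 + 1·0 = 5.

5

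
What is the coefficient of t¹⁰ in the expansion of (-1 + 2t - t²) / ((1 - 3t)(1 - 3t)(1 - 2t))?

The denominator gives the recurrence a_n = 8a_(n−1) − 21a_(n−2) + 18a_(n−3) for n ≥ 3; the numerator fixes a_0 = -1, a_1 = -6, a_2 = -28.
Iterating: -1, -6, -28, -116, -448, -1652, -5896, -20540, -70240, -236708, -788344, so a_10 = -788344.

-788344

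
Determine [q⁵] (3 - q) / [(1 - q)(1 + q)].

Partial fractions give a closed form: a_n = (1)·1^n + (2)·(-1)^n.
At n = 5: a_5 = -1.

-1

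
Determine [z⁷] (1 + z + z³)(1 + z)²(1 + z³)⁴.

(1 + z + z³) has coefficients 1,1,0,1 for degrees 0…3.
(1 + z)² has coefficients 1,2,1,0,0,0,0,0 for degrees 0…7.
Finally multiplying by (1 + z³)⁴, the product of all factors after the first has coefficients 1,2,1,4,8,4,6,12 for degrees 0…7.
[z⁷] = 1·12 + 1·6 + 1·8 = 26.

26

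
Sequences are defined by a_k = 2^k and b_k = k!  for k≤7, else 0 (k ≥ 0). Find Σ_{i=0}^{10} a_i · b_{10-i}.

60032

This is [x^10] in the product of the two ordinary generating functions.
Σ = 1·0 + 2·0 + 4·0 + 8·5040 + 16·720 + 32·120 + 64·24 + 128·6 + 256·2 + 512·1 + 1024·1 = 60032.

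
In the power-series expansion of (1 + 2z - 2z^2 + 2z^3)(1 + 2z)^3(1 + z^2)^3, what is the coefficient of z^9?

46

(1 + 2z - 2z^2 + 2z^3) has coefficients 1,2,-2,2 for degrees 0…3.
(1 + 2z)^3 has coefficients 1,6,12,8,0,0,0,0,0,0 for degrees 0…9.
Finally multiplying by (1 + z^2)^3, the product of all factors after the first has coefficients 1,6,15,26,39,42,37,30,12,8 for degrees 0…9.
[z^9] = 1·8 + 2·12 − 2·30 + 2·37 = 46.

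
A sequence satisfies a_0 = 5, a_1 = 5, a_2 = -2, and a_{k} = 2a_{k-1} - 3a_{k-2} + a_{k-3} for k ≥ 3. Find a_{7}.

63

The ordinary generating function has denominator 1 - 2x + 3x^2 - x^3.
Iterating the recurrence: a_0,…,a_{7} = 5, 5, -2, -14, -17, 6, 49, 63.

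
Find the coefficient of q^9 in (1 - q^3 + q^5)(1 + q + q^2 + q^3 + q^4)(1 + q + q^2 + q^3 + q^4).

2

(1 - q^3 + q^5) has coefficients 1,0,0,-1,0,1 for degrees 0…5.
(1 + q + q^2 + q^3 + q^4) has coefficients 1,1,1,1,1,0,0,0,0,0 for degrees 0…9.
Finally multiplying by (1 + q + q^2 + q^3 + q^4), the product of all factors after the first has coefficients 1,2,3,4,5,4,3,2,1,0 for degrees 0…9.
[q^9] = 1·0 − 1·3 + 1·5 = 2.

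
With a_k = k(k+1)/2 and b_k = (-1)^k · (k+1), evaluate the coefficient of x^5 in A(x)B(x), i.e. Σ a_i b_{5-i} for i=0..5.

This is [x^5] in the product of the two ordinary generating functions.
Σ = 0·(-6) + 1·5 + 3·(-4) + 6·3 + 10·(-2) + 15·1 = 6.

6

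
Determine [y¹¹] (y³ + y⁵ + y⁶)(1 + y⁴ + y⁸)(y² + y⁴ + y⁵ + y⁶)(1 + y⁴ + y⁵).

6

(y³ + y⁵ + y⁶) has coefficients 0,0,0,1,0,1,1 for degrees 0…6.
(1 + y⁴ + y⁸) has coefficients 1,0,0,0,1,0,0,0,1,0,0,0 for degrees 0…11.
Multiplying by (y² + y⁴ + y⁵ + y⁶) gives running coefficients 0,0,1,0,1,1,2,0,1,1,2,0 for degrees 0…11.
Finally multiplying by (1 + y⁴ + y⁵), the product of all factors after the first has coefficients 0,0,1,0,1,1,3,1,2,3,5,2 for degrees 0…11.
[y¹¹] = 1·2 + 1·3 + 1·1 = 6.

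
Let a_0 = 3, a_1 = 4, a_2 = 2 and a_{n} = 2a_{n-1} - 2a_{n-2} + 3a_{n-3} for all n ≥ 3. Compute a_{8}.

162

The ordinary generating function has denominator 1 - 2q + 2q^2 - 3q^3.
Iterating the recurrence: a_0,…,a_{8} = 3, 4, 2, 5, 18, 32, 43, 76, 162.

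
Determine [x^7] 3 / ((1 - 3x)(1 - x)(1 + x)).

7380

Partial fractions give a closed form: a_n = (27/8)·3^n + (-3/4)·1^n + (3/8)·(-1)^n.
At n = 7: a_7 = 7380.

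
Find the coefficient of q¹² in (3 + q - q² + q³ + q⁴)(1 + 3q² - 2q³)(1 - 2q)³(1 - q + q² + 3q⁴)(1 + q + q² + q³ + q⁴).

(3 + q - q² + q³ + q⁴) has coefficients 3,1,-1,1,1 for degrees 0…4.
(1 + 3q² - 2q³) has coefficients 1,0,3,-2,0,0,0,0,0,0,0,0,0 for degrees 0…12.
Multiplying by (1 - 2q)³ gives running coefficients 1,-6,15,-28,48,-48,16,0,0,0,0,0,0 for degrees 0…12.
Multiplying by (1 - q + q² + 3q⁴) gives running coefficients 1,-7,22,-49,94,-142,157,-148,160,-144,48,0,0 for degrees 0…12.
Finally multiplying by (1 + q + q² + q³ + q⁴), the product of all factors after the first has coefficients 1,-6,16,-33,61,-82,82,-88,121,-117,73,-84,64 for degrees 0…12.
[q¹²] = 3·64 + 1·(-84) − 1·73 + 1·(-117) + 1·121 = 39.

39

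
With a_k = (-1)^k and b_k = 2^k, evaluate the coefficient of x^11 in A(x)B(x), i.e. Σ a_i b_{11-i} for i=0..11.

1365

The convolution is the x^11 coefficient of A(x)B(x).
Σ = 1·2048 − 1·1024 + 1·512 − 1·256 + 1·128 − 1·64 + 1·32 − 1·16 + 1·8 − 1·4 + 1·2 − 1·1 = 1365.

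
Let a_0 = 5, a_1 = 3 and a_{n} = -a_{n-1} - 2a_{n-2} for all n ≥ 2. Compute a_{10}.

203

The ordinary generating function has denominator 1 + x + 2x^2.
Iterating the recurrence: a_0,…,a_{10} = 5, 3, -13, 7, 19, -33, -5, 71, -61, -81, 203.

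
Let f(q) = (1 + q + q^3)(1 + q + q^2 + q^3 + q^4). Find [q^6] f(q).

(1 + q + q^3) has coefficients 1,1,0,1 for degrees 0…3.
(1 + q + q^2 + q^3 + q^4) has coefficients 1,1,1,1,1,0,0 for degrees 0…6.
[q^6] = 1·0 + 1·0 + 1·1 = 1.

1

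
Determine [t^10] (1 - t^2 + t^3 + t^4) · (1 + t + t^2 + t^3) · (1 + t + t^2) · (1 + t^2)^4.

(1 - t^2 + t^3 + t^4) has coefficients 1,0,-1,1,1 for degrees 0…4.
(1 + t + t^2 + t^3) has coefficients 1,1,1,1,0,0,0,0,0,0,0 for degrees 0…10.
Multiplying by (1 + t + t^2) gives running coefficients 1,2,3,3,2,1,0,0,0,0,0 for degrees 0…10.
Finally multiplying by (1 + t^2)^4, the product of all factors after the first has coefficients 1,2,7,11,20,25,30,30,25,20,11 for degrees 0…10.
[t^10] = 1·11 − 1·25 + 1·30 + 1·30 = 46.

46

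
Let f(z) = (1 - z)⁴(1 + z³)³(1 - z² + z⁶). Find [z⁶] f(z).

3

(1 - z)⁴ has coefficients 1,-4,6,-4,1 for degrees 0…4.
(1 + z³)³ has coefficients 1,0,0,3,0,0,3 for degrees 0…6.
Finally multiplying by (1 - z² + z⁶), the product of all factors after the first has coefficients 1,0,-1,3,0,-3,4 for degrees 0…6.
[z⁶] = 1·4 − 4·(-3) + 6·0 − 4·3 + 1·(-1) = 3.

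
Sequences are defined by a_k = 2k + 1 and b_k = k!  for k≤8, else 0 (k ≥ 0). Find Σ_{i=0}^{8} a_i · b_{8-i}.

60220

Write out a_i and b_{8-i} for i = 0,…,8 and sum the products.
Σ = 1·40320 + 3·5040 + 5·720 + 7·120 + 9·24 + 11·6 + 13·2 + 15·1 + 17·1 = 60220.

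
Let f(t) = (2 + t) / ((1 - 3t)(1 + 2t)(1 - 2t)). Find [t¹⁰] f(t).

245753

Partial fractions give a closed form: a_n = (21/5)·3^n + (3/10)·(-2)^n + (-5/2)·2^n.
At n = 10: a_10 = 245753.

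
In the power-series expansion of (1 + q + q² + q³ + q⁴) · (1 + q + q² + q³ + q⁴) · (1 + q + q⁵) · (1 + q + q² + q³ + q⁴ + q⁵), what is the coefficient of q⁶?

43

(1 + q + q² + q³ + q⁴) has coefficients 1,1,1,1,1 for degrees 0…4.
(1 + q + q² + q³ + q⁴) has coefficients 1,1,1,1,1,0,0 for degrees 0…6.
Multiplying by (1 + q + q⁵) gives running coefficients 1,2,2,2,2,2,1 for degrees 0…6.
Finally multiplying by (1 + q + q² + q³ + q⁴ + q⁵), the product of all factors after the first has coefficients 1,3,5,7,9,11,11 for degrees 0…6.
[q⁶] = 1·11 + 1·11 + 1·9 + 1·7 + 1·5 = 43.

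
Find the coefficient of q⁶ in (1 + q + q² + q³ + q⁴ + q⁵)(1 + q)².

3

(1 + q + q² + q³ + q⁴ + q⁵) has coefficients 1,1,1,1,1,1 for degrees 0…5.
(1 + q)² has coefficients 1,2,1,0,0,0,0 for degrees 0…6.
[q⁶] = 1·0 + 1·0 + 1·0 + 1·0 + 1·1 + 1·2 = 3.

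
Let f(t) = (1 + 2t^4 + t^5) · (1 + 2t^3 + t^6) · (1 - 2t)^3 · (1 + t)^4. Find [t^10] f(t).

(1 + 2t^4 + t^5) has coefficients 1,0,0,0,2,1 for degrees 0…5.
(1 + 2t^3 + t^6) has coefficients 1,0,0,2,0,0,1,0,0,0,0 for degrees 0…10.
Multiplying by (1 - 2t)^3 gives running coefficients 1,-6,12,-6,-12,24,-15,-6,12,-8,0 for degrees 0…10.
Finally multiplying by (1 + t)^4, the product of all factors after the first has coefficients 1,-2,-6,10,13,-18,-3,24,-18,-32,1 for degrees 0…10.
[t^10] = 1·1 + 2·(-3) + 1·(-18) = -23.

-23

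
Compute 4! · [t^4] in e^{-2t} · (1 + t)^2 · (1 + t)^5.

The EGF product rule gives c_4 = Σ_{k_1+k_2+k_3=4} C(4; k_1,k_2,k_3) · ∏ g_i(k_i), where e^{-2t} gives (-2)^k; (1+t)^2 gives the falling factorial (2)_k; (1+t)^5 gives the falling factorial (5)_k.
g_1(k) for k = 0…4: 1, -2, 4, -8, 16.
g_2(k) for k = 0…4: 1, 2, 2, 0, 0.
g_3(k) for k = 0…4: 1, 5, 20, 60, 120.
First combine the last two factors: h(k) = Σ_j C(k,j)·g_2(j)·g_3(k−j) for k = 0…4: 1, 7, 42, 210, 840.
c_4 = Σ_k C(4,k)·g_1(k)·h(4−k) = 1·1·840 + 4·(-2)·210 + 6·4·42 + 4·(-8)·7 + 1·16·1 = 840 − 1680 + 1008 − 224 + 16 = -40.

-40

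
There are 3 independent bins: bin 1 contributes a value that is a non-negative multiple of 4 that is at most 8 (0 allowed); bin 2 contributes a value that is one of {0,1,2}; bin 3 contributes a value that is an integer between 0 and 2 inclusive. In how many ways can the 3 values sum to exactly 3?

2

The generating function for the choices is (1 + q⁴ + q⁸)·(1 + q + q²)·(1 + q + q²); the count is [q³].
(1 + q⁴ + q⁸) has coefficients 1,0,0,0 for degrees 0…3.
(1 + q + q²) has coefficients 1,1,1,0 for degrees 0…3.
Finally multiplying by (1 + q + q²), the product of all factors after the first has coefficients 1,2,3,2 for degrees 0…3.
[q³] = 1·2 = 2.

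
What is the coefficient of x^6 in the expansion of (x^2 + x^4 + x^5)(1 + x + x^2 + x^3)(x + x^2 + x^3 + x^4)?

(x^2 + x^4 + x^5) has coefficients 0,0,1,0,1,1 for degrees 0…5.
(1 + x + x^2 + x^3) has coefficients 1,1,1,1,0,0,0 for degrees 0…6.
Finally multiplying by (x + x^2 + x^3 + x^4), the product of all factors after the first has coefficients 0,1,2,3,4,3,2 for degrees 0…6.
[x^6] = 1·4 + 1·2 + 1·1 = 7.

7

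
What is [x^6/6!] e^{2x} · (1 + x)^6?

58576

The EGF product rule gives c_6 = Σ_{k_1+k_2=6} C(6; k_1,k_2) · ∏ g_i(k_i), where e^{2x} gives (2)^k; (1+x)^6 gives the falling factorial (6)_k.
g_1(k) for k = 0…6: 1, 2, 4, 8, 16, 32, 64.
g_2(k) for k = 0…6: 1, 6, 30, 120, 360, 720, 720.
c_6 = Σ_k C(6,k)·g_1(k)·g_2(6−k) = 1·1·720 + 6·2·720 + 15·4·360 + 20·8·120 + 15·16·30 + 6·32·6 + 1·64·1 = 720 + 8640 + 21600 + 19200 + 7200 + 1152 + 64 = 58576.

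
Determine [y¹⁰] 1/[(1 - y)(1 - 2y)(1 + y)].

Partial fractions give a closed form: a_n = (-1/2)·1^n + (4/3)·2^n + (1/6)·(-1)^n.
At n = 10: a_10 = 1365.

1365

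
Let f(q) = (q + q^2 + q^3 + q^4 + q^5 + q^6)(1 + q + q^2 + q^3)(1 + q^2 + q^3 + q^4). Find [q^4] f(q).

(q + q^2 + q^3 + q^4 + q^5 + q^6) has coefficients 0,1,1,1,1 for degrees 0…4.
(1 + q + q^2 + q^3) has coefficients 1,1,1,1,0 for degrees 0…4.
Finally multiplying by (1 + q^2 + q^3 + q^4), the product of all factors after the first has coefficients 1,1,2,3,3 for degrees 0…4.
[q^4] = 1·3 + 1·2 + 1·1 + 1·1 = 7.

7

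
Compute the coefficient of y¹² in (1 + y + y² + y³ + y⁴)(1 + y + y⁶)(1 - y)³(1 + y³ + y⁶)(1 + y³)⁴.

(1 + y + y² + y³ + y⁴) has coefficients 1,1,1,1,1 for degrees 0…4.
(1 + y + y⁶) has coefficients 1,1,0,0,0,0,1,0,0,0,0,0,0 for degrees 0…12.
Multiplying by (1 - y)³ gives running coefficients 1,-2,0,2,-1,0,1,-3,3,-1,0,0,0 for degrees 0…12.
Multiplying by (1 + y³ + y⁶) gives running coefficients 1,-2,0,3,-3,0,4,-6,3,2,-4,3,0 for degrees 0…12.
Finally multiplying by (1 + y³)⁴, the product of all factors after the first has coefficients 1,-2,0,7,-11,0,22,-30,3,40,-54,15,45 for degrees 0…12.
[y¹²] = 1·45 + 1·15 + 1·(-54) + 1·40 + 1·3 = 49.

49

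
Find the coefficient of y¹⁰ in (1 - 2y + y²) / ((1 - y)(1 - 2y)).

512

The denominator gives the recurrence a_n = 3a_(n−1) − 2a_(n−2) for n ≥ 3; the numerator fixes a_0 = 1, a_1 = 1, a_2 = 2.
Iterating: 1, 1, 2, 4, 8, 16, 32, 64, 128, 256, 512, so a_10 = 512.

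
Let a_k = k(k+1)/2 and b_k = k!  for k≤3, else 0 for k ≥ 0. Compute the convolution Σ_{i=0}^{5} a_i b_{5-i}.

55

Write out a_i and b_{5-i} for i = 0,…,5 and sum the products.
Σ = 0·0 + 1·0 + 3·6 + 6·2 + 10·1 + 15·1 = 55.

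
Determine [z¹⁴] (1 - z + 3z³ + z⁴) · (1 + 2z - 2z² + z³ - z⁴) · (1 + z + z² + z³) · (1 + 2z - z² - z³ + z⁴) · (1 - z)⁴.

-20

(1 - z + 3z³ + z⁴) has coefficients 1,-1,0,3,1 for degrees 0…4.
(1 + 2z - 2z² + z³ - z⁴) has coefficients 1,2,-2,1,-1,0,0,0,0,0,0,0,0,0,0 for degrees 0…14.
Multiplying by (1 + z + z² + z³) gives running coefficients 1,3,1,2,0,-2,0,-1,0,0,0,0,0,0,0 for degrees 0…14.
Multiplying by (1 + 2z - z² - z³ + z⁴) gives running coefficients 1,5,6,0,1,-2,-5,3,0,-1,1,-1,0,0,0 for degrees 0…14.
Finally multiplying by (1 - z)⁴, the product of all factors after the first has coefficients 1,1,-8,2,18,-25,15,7,-33,35,-12,-8,14,-11,5 for degrees 0…14.
[z¹⁴] = 1·5 − 1·(-11) + 3·(-8) + 1·(-12) = -20.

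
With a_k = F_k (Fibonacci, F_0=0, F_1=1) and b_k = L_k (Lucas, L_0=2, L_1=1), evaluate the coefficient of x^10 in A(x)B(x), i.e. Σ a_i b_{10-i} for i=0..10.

Write out a_i and b_{10-i} for i = 0,…,10 and sum the products.
Σ = 0·123 + 1·76 + 1·47 + 2·29 + 3·18 + 5·11 + 8·7 + 13·4 + 21·3 + 34·1 + 55·2 = 605.

605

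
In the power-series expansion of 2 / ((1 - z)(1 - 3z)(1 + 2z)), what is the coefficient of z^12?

958778

The denominator gives the recurrence a_n = 2a_(n−1) + 5a_(n−2) − 6a_(n−3) for n ≥ 3; the numerator fixes a_0 = 2, a_1 = 4, a_2 = 18.
Iterating: 2, 4, 18, 44, 154, 420, 1346, 3868, 11946, 35156, 106834, 317772, 958778, so a_12 = 958778.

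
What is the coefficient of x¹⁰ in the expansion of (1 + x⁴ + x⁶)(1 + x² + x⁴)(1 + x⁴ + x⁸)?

4

(1 + x⁴ + x⁶) has coefficients 1,0,0,0,1,0,1 for degrees 0…6.
(1 + x² + x⁴) has coefficients 1,0,1,0,1,0,0,0,0,0,0 for degrees 0…10.
Finally multiplying by (1 + x⁴ + x⁸), the product of all factors after the first has coefficients 1,0,1,0,2,0,1,0,2,0,1 for degrees 0…10.
[x¹⁰] = 1·1 + 1·1 + 1·2 = 4.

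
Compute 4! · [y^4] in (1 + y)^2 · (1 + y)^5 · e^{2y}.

The EGF product rule gives c_4 = Σ_{k_1+k_2+k_3=4} C(4; k_1,k_2,k_3) · ∏ g_i(k_i), where (1+y)^2 gives the falling factorial (2)_k; (1+y)^5 gives the falling factorial (5)_k; e^{2y} gives (2)^k.
g_1(k) for k = 0…4: 1, 2, 2, 0, 0.
g_2(k) for k = 0…4: 1, 5, 20, 60, 120.
g_3(k) for k = 0…4: 1, 2, 4, 8, 16.
First combine the last two factors: h(k) = Σ_j C(k,j)·g_2(j)·g_3(k−j) for k = 0…4: 1, 7, 44, 248, 1256.
c_4 = Σ_k C(4,k)·g_1(k)·h(4−k) = 1·1·1256 + 4·2·248 + 6·2·44 = 1256 + 1984 + 528 = 3768.

3768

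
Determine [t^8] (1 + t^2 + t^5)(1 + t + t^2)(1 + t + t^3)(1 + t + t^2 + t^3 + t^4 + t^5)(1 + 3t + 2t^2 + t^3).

(1 + t^2 + t^5) has coefficients 1,0,1,0,0,1 for degrees 0…5.
(1 + t + t^2) has coefficients 1,1,1,0,0,0,0,0,0 for degrees 0…8.
Multiplying by (1 + t + t^3) gives running coefficients 1,2,2,2,1,1,0,0,0 for degrees 0…8.
Multiplying by (1 + t + t^2 + t^3 + t^4 + t^5) gives running coefficients 1,3,5,7,8,9,8,6,4 for degrees 0…8.
Finally multiplying by (1 + 3t + 2t^2 + t^3), the product of all factors after the first has coefficients 1,6,16,29,42,52,58,56,47 for degrees 0…8.
[t^8] = 1·47 + 1·58 + 1·29 = 134.

134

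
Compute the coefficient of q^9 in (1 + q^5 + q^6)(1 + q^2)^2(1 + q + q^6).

3

(1 + q^5 + q^6) has coefficients 1,0,0,0,0,1,1 for degrees 0…6.
(1 + q^2)^2 has coefficients 1,0,2,0,1,0,0,0,0,0 for degrees 0…9.
Finally multiplying by (1 + q + q^6), the product of all factors after the first has coefficients 1,1,2,2,1,1,1,0,2,0 for degrees 0…9.
[q^9] = 1·0 + 1·1 + 1·2 = 3.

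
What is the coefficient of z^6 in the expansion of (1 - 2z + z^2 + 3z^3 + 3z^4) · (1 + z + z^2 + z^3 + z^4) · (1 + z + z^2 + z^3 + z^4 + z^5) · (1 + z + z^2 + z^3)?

(1 - 2z + z^2 + 3z^3 + 3z^4) has coefficients 1,-2,1,3,3 for degrees 0…4.
(1 + z + z^2 + z^3 + z^4) has coefficients 1,1,1,1,1,0,0 for degrees 0…6.
Multiplying by (1 + z + z^2 + z^3 + z^4 + z^5) gives running coefficients 1,2,3,4,5,5,4 for degrees 0…6.
Finally multiplying by (1 + z + z^2 + z^3), the product of all factors after the first has coefficients 1,3,6,10,14,17,18 for degrees 0…6.
[z^6] = 1·18 − 2·17 + 1·14 + 3·10 + 3·6 = 46.

46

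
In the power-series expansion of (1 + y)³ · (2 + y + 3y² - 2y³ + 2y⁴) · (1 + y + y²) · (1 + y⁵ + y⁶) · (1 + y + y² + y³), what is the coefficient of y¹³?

122

(1 + y)³ has coefficients 1,3,3,1 for degrees 0…3.
(2 + y + 3y² - 2y³ + 2y⁴) has coefficients 2,1,3,-2,2,0,0,0,0,0,0,0,0,0 for degrees 0…13.
Multiplying by (1 + y + y²) gives running coefficients 2,3,6,2,3,0,2,0,0,0,0,0,0,0 for degrees 0…13.
Multiplying by (1 + y⁵ + y⁶) gives running coefficients 2,3,6,2,3,2,7,9,8,5,3,2,2,0 for degrees 0…13.
Finally multiplying by (1 + y + y² + y³), the product of all factors after the first has coefficients 2,5,11,13,14,13,14,21,26,29,25,18,12,7 for degrees 0…13.
[y¹³] = 1·7 + 3·12 + 3·18 + 1·25 = 122.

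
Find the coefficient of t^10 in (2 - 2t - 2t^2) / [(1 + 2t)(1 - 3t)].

The denominator gives the recurrence a_n = a_(n−1) + 6a_(n−2) for n ≥ 3; the numerator fixes a_0 = 2, a_1 = 0, a_2 = 10.
Iterating: 2, 0, 10, 10, 70, 130, 550, 1330, 4630, 12610, 40390, so a_10 = 40390.

40390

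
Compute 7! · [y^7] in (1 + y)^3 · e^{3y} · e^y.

The EGF product rule gives c_7 = Σ_{k_1+k_2+k_3=7} C(7; k_1,k_2,k_3) · ∏ g_i(k_i), where (1+y)^3 gives the falling factorial (3)_k; e^{3y} gives (3)^k; e^y gives (1)^k.
g_1(k) for k = 0…7: 1, 3, 6, 6, 0, 0, 0, 0.
g_2(k) for k = 0…7: 1, 3, 9, 27, 81, 243, 729, 2187.
g_3(k) for k = 0…7: 1, 1, 1, 1, 1, 1, 1, 1.
First combine the last two factors: h(k) = Σ_j C(k,j)·g_2(j)·g_3(k−j) for k = 0…7: 1, 4, 16, 64, 256, 1024, 4096, 16384.
c_7 = Σ_k C(7,k)·g_1(k)·h(7−k) = 1·1·16384 + 7·3·4096 + 21·6·1024 + 35·6·256 = 16384 + 86016 + 129024 + 53760 = 285184.

285184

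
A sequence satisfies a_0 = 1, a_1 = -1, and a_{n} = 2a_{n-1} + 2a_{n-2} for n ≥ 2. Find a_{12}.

-13376

The ordinary generating function has denominator 1 - 2t - 2t^2.
Iterating the recurrence: a_0,…,a_{12} = 1, -1, 0, -2, -4, -12, -32, -88, -240, -656, -1792, -4896, -13376.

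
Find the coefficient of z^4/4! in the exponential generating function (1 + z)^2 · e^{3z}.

The EGF product rule gives c_4 = Σ_{k_1+k_2=4} C(4; k_1,k_2) · ∏ g_i(k_i), where (1+z)^2 gives the falling factorial (2)_k; e^{3z} gives (3)^k.
g_1(k) for k = 0…4: 1, 2, 2, 0, 0.
g_2(k) for k = 0…4: 1, 3, 9, 27, 81.
c_4 = Σ_k C(4,k)·g_1(k)·g_2(4−k) = 1·1·81 + 4·2·27 + 6·2·9 = 81 + 216 + 108 = 405.

405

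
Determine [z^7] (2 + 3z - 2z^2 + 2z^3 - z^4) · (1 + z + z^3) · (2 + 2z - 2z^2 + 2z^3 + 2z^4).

(2 + 3z - 2z^2 + 2z^3 - z^4) has coefficients 2,3,-2,2,-1 for degrees 0…4.
(1 + z + z^3) has coefficients 1,1,0,1,0,0,0,0 for degrees 0…7.
Finally multiplying by (2 + 2z - 2z^2 + 2z^3 + 2z^4), the product of all factors after the first has coefficients 2,4,0,2,6,0,2,2 for degrees 0…7.
[z^7] = 2·2 + 3·2 − 2·0 + 2·6 − 1·2 = 20.

20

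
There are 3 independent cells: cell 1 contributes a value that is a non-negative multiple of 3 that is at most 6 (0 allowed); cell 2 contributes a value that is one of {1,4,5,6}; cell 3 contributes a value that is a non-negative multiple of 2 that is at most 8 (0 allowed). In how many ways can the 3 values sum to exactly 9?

The generating function for the choices is (1 + q³ + q⁶)·(q + q⁴ + q⁵ + q⁶)·(1 + q² + q⁴ + q⁶ + q⁸); the count is [q⁹].
(1 + q³ + q⁶) has coefficients 1,0,0,1,0,0,1 for degrees 0…6.
(q + q⁴ + q⁵ + q⁶) has coefficients 0,1,0,0,1,1,1,0,0,0 for degrees 0…9.
Finally multiplying by (1 + q² + q⁴ + q⁶ + q⁸), the product of all factors after the first has coefficients 0,1,0,1,1,2,2,2,2,2 for degrees 0…9.
[q⁹] = 1·2 + 1·2 + 1·1 = 5.

5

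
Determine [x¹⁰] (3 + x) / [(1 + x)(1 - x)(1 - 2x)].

Partial fractions give a closed form: a_n = (1/3)·(-1)^n + (-2)·1^n + (14/3)·2^n.
At n = 10: a_10 = 4777.

4777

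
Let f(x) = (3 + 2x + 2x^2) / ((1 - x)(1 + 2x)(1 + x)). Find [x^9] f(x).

-1704

Partial fractions give a closed form: a_n = (7/6)·1^n + (10/3)·(-2)^n + (-3/2)·(-1)^n.
At n = 9: a_9 = -1704.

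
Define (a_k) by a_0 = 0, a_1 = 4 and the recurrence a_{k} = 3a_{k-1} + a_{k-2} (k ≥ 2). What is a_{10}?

The ordinary generating function has denominator 1 - 3t - t^2.
Iterating the recurrence: a_0,…,a_{10} = 0, 4, 12, 40, 132, 436, 1440, 4756, 15708, 51880, 171348.

171348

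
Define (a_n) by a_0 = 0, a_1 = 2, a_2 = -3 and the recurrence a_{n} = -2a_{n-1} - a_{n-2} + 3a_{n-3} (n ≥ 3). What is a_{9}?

103

The ordinary generating function has denominator 1 + 2q + q^2 - 3q^3.
Iterating the recurrence: a_0,…,a_{9} = 0, 2, -3, 4, 1, -15, 41, -64, 42, 103.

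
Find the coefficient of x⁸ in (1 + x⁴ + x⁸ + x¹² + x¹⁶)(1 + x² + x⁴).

(1 + x⁴ + x⁸ + x¹² + x¹⁶) has coefficients 1,0,0,0,1,0,0,0,1 for degrees 0…8.
(1 + x² + x⁴) has coefficients 1,0,1,0,1,0,0,0,0 for degrees 0…8.
[x⁸] = 1·0 + 1·1 + 1·1 = 2.

2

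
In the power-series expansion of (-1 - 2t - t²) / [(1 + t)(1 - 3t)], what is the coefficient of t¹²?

-708588

The denominator gives the recurrence a_n = 2a_(n−1) + 3a_(n−2) for n ≥ 3; the numerator fixes a_0 = -1, a_1 = -4, a_2 = -12.
Iterating: -1, -4, -12, -36, -108, -324, -972, -2916, -8748, -26244, -78732, -236196, -708588, so a_12 = -708588.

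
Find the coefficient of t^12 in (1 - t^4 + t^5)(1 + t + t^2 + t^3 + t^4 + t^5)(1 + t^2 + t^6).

1

(1 - t^4 + t^5) has coefficients 1,0,0,0,-1,1 for degrees 0…5.
(1 + t + t^2 + t^3 + t^4 + t^5) has coefficients 1,1,1,1,1,1,0,0,0,0,0,0,0 for degrees 0…12.
Finally multiplying by (1 + t^2 + t^6), the product of all factors after the first has coefficients 1,1,2,2,2,2,2,2,1,1,1,1,0 for degrees 0…12.
[t^12] = 1·0 − 1·1 + 1·2 = 1.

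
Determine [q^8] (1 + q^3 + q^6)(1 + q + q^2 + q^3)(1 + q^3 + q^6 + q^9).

3

(1 + q^3 + q^6) has coefficients 1,0,0,1,0,0,1 for degrees 0…6.
(1 + q + q^2 + q^3) has coefficients 1,1,1,1,0,0,0,0,0 for degrees 0…8.
Finally multiplying by (1 + q^3 + q^6 + q^9), the product of all factors after the first has coefficients 1,1,1,2,1,1,2,1,1 for degrees 0…8.
[q^8] = 1·1 + 1·1 + 1·1 = 3.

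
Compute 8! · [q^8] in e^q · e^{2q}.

The EGF product rule gives c_8 = Σ_{k_1+k_2=8} C(8; k_1,k_2) · ∏ g_i(k_i), where e^q gives (1)^k; e^{2q} gives (2)^k.
g_1(k) for k = 0…8: 1, 1, 1, 1, 1, 1, 1, 1, 1.
g_2(k) for k = 0…8: 1, 2, 4, 8, 16, 32, 64, 128, 256.
c_8 = Σ_k C(8,k)·g_1(k)·g_2(8−k) = 1·1·256 + 8·1·128 + 28·1·64 + 56·1·32 + 70·1·16 + 56·1·8 + 28·1·4 + 8·1·2 + 1·1·1 = 256 + 1024 + 1792 + 1792 + 1120 + 448 + 112 + 16 + 1 = 6561.

6561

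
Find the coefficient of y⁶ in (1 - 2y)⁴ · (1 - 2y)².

64

(1 - 2y)⁴ has coefficients 1,-8,24,-32,16 for degrees 0…4.
(1 - 2y)² has coefficients 1,-4,4,0,0,0,0 for degrees 0…6.
[y⁶] = 1·0 − 8·0 + 24·0 − 32·0 + 16·4 = 64.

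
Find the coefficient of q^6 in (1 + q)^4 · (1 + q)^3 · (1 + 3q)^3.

2086

(1 + q)^4 has coefficients 1,4,6,4,1 for degrees 0…4.
(1 + q)^3 has coefficients 1,3,3,1,0,0,0 for degrees 0…6.
Finally multiplying by (1 + 3q)^3, the product of all factors after the first has coefficients 1,12,57,136,171,108,27 for degrees 0…6.
[q^6] = 1·27 + 4·108 + 6·171 + 4·136 + 1·57 = 2086.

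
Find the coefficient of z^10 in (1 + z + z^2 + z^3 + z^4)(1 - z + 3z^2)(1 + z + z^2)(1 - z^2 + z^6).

6

(1 + z + z^2 + z^3 + z^4) has coefficients 1,1,1,1,1 for degrees 0…4.
(1 - z + 3z^2) has coefficients 1,-1,3,0,0,0,0,0,0,0,0 for degrees 0…10.
Multiplying by (1 + z + z^2) gives running coefficients 1,0,3,2,3,0,0,0,0,0,0 for degrees 0…10.
Finally multiplying by (1 - z^2 + z^6), the product of all factors after the first has coefficients 1,0,2,2,0,-2,-2,0,3,2,3 for degrees 0…10.
[z^10] = 1·3 + 1·2 + 1·3 + 1·0 + 1·(-2) = 6.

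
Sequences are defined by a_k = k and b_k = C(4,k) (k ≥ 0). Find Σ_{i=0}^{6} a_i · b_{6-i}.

64

Write out a_i and b_{6-i} for i = 0,…,6 and sum the products.
Σ = 0·0 + 1·0 + 2·1 + 3·4 + 4·6 + 5·4 + 6·1 = 64.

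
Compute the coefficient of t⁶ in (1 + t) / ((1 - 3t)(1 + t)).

Partial fractions give a closed form: a_n = (1)·3^n.
At n = 6: a_6 = 729.

729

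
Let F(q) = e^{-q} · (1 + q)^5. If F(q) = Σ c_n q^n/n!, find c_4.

-19

The EGF product rule gives c_4 = Σ_{k_1+k_2=4} C(4; k_1,k_2) · ∏ g_i(k_i), where e^{-q} gives (-1)^k; (1+q)^5 gives the falling factorial (5)_k.
g_1(k) for k = 0…4: 1, -1, 1, -1, 1.
g_2(k) for k = 0…4: 1, 5, 20, 60, 120.
c_4 = Σ_k C(4,k)·g_1(k)·g_2(4−k) = 1·1·120 + 4·(-1)·60 + 6·1·20 + 4·(-1)·5 + 1·1·1 = 120 − 240 + 120 − 20 + 1 = -19.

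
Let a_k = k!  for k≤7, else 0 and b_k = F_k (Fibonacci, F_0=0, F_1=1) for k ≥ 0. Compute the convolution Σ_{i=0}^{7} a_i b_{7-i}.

937

This is [x^7] in the product of the two ordinary generating functions.
Σ = 1·13 + 1·8 + 2·5 + 6·3 + 24·2 + 120·1 + 720·1 + 5040·0 = 937.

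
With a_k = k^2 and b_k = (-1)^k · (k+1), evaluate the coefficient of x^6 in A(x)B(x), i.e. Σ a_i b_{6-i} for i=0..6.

This is [x^6] in the product of the two ordinary generating functions.
Σ = 0·7 + 1·(-6) + 4·5 + 9·(-4) + 16·3 + 25·(-2) + 36·1 = 12.

12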